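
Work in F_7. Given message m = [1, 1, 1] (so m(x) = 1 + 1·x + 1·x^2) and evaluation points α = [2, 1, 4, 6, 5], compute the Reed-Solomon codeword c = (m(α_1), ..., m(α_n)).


c = [0, 3, 0, 1, 3]

Message polynomial: m(x) = 1 + 1·x + 1·x^2 (mod 7).
For each evaluation point α_i, compute m(α_i) mod 7:
  α_1 = 2: Horner steps 1 → 3 → 0, so m(2) = 0.
  α_2 = 1: Horner steps 1 → 2 → 3, so m(1) = 3.
  α_3 = 4: Horner steps 1 → 5 → 0, so m(4) = 0.
  α_4 = 6: Horner steps 1 → 0 → 1, so m(6) = 1.
  α_5 = 5: Horner steps 1 → 6 → 3, so m(5) = 3.
Codeword c = [0, 3, 0, 1, 3] ∈ F_7^5.


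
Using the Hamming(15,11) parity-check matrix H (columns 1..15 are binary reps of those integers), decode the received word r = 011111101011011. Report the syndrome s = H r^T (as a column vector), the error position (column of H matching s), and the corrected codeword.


s = (1, 1, 1, 0)^T, error position = 14, corrected codeword c = 011111101011001

Compute s = H r^T mod 2 one row at a time:
  s_1 = 0 + 1 + 0 + 1 + 1 + 0 + 1 + 1 = 5 ≡ 1 (mod 2).
  s_2 = 1 + 1 + 1 + 1 + 1 + 0 + 1 + 1 = 7 ≡ 1 (mod 2).
  s_3 = 1 + 1 + 1 + 1 + 0 + 1 + 1 + 1 = 7 ≡ 1 (mod 2).
  s_4 = 0 + 1 + 1 + 1 + 1 + 1 + 0 + 1 = 6 ≡ 0 (mod 2).
s = (1, 1, 1, 0)^T — this equals column 14 of H (binary 1110), so error is at position 14.
Correct: flip bit 14 of r = 011111101011011 to get c = 011111101011001.


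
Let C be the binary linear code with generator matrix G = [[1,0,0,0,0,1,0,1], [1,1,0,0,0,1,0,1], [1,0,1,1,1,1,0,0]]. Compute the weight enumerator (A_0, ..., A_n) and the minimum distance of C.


Weight distribution: A_0 = 1, A_1 = 1, A_3 = 1, A_4 = 2, A_5 = 2, A_6 = 1. Minimum distance d = 1.

Enumerate all 2^3 = 8 messages m ∈ F_2^3.
For each, compute codeword c = mG in F_2^8, then tally its weight.
  m = 000 → c = 00000000, weight = 0.
  m = 100 → c = 10000101, weight = 3.
  m = 010 → c = 11000101, weight = 4.
  m = 110 → c = 01000000, weight = 1.
  m = 001 → c = 10111100, weight = 5.
  m = 101 → c = 00111001, weight = 4.
  m = 011 → c = 01111001, weight = 5.
  m = 111 → c = 11111100, weight = 6.
Tally weights:
  weight 0: 1 codewords.
  weight 1: 1 codewords.
  weight 3: 1 codewords.
  weight 4: 2 codewords.
  weight 5: 2 codewords.
  weight 6: 1 codewords.
Minimum distance d = smallest w > 0 with A_w > 0 = 1.
Sanity: Σ A_w = 8 = 2^3 = 8 ✓.


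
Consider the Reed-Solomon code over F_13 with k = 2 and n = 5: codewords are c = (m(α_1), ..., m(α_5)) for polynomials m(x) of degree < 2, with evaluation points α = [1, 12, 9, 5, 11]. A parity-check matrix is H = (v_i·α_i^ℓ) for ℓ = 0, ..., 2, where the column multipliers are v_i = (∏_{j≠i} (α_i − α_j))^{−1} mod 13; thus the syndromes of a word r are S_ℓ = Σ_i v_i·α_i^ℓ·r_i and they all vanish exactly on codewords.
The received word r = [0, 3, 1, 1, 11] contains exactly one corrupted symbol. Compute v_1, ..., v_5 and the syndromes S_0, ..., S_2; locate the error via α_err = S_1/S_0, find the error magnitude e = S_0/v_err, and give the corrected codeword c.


S = (5, 12, 8), error at position 4, error magnitude e = 7, c = [0, 3, 1, 7, 11].

Step 1: column multipliers v_i = (∏_{j≠i}(α_i − α_j))^{−1} mod 13.
  i = 1 (α = 1): (1−12)(1−9)(1−5)(1−11) = (−11)·(−8)·(−4)·(−10) = 3520 ≡ 10, so v_1 = 10^{−1} = 4 (mod 13).
  i = 2 (α = 12): (12−1)(12−9)(12−5)(12−11) = 11·3·7·1 = 231 ≡ 10, so v_2 = 10^{−1} = 4 (mod 13).
  i = 3 (α = 9): (9−1)(9−12)(9−5)(9−11) = 8·(−3)·4·(−2) = 192 ≡ 10, so v_3 = 10^{−1} = 4 (mod 13).
  i = 4 (α = 5): (5−1)(5−12)(5−9)(5−11) = 4·(−7)·(−4)·(−6) = −672 ≡ 4, so v_4 = 4^{−1} = 10 (mod 13).
  i = 5 (α = 11): (11−1)(11−12)(11−9)(11−5) = 10·(−1)·2·6 = −120 ≡ 10, so v_5 = 10^{−1} = 4 (mod 13).
  v = [4, 4, 4, 10, 4].
Step 2: syndromes of r = [0, 3, 1, 1, 11] (all sums mod 13).
  S_0 = Σ v_i r_i = 4·0 + 4·3 + 4·1 + 10·1 + 4·11 = 70 ≡ 5.
  S_1 = Σ v_i α_i r_i = 4·1·0 + 4·12·3 + 4·9·1 + 10·5·1 + 4·11·11 = 714 ≡ 12.
  α_i^2 mod 13 = [1, 1, 3, 12, 4].
  S_2 = Σ v_i α_i^2 r_i = 4·1·0 + 4·1·3 + 4·3·1 + 10·12·1 + 4·4·11 = 320 ≡ 8.
  S = (5, 12, 8) ≠ 0, so r is not a codeword (an error is present).
Step 3: locate the error. For a single error e at position i, S_ℓ = v_i·e·α_i^ℓ, so α_err = S_1/S_0.
  S_0^{−1} = 5^{−1} = 8 (mod 13), so α_err = 12·8 = 96 ≡ 5 = α_4. Error position i = 4.
  Consistency check: S_2/S_1 = 8·12 = 96 ≡ 5 = α_err ✓ (single-error assumption holds).
Step 4: error magnitude e = S_0/v_4 = S_0·∏_{j≠4}(α_4 − α_j) = 5·4 = 20 ≡ 7 (mod 13).
Step 5: correct position 4: c_4 = r_4 − e = 1 − 7 ≡ 7 (mod 13). Hence c = [0, 3, 1, 7, 11].
  Check: interpolating c through the α_i gives m(x) = 8 + 5·x (degree < 2) with m(α_i) = c_i for every i, so c is indeed a codeword.


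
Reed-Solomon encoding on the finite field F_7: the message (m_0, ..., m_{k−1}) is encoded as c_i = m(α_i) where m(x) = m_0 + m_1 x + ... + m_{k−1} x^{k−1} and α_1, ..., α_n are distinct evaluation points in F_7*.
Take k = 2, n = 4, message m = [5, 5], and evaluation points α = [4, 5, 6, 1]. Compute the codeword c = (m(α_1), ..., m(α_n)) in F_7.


c = [4, 2, 0, 3]

Message polynomial: m(x) = 5 + 5·x (mod 7).
For each evaluation point α_i, compute m(α_i) mod 7:
  α_1 = 4: Horner steps 5 → 4, so m(4) = 4.
  α_2 = 5: Horner steps 5 → 2, so m(5) = 2.
  α_3 = 6: Horner steps 5 → 0, so m(6) = 0.
  α_4 = 1: Horner steps 5 → 3, so m(1) = 3.
Codeword c = [4, 2, 0, 3] ∈ F_7^4.


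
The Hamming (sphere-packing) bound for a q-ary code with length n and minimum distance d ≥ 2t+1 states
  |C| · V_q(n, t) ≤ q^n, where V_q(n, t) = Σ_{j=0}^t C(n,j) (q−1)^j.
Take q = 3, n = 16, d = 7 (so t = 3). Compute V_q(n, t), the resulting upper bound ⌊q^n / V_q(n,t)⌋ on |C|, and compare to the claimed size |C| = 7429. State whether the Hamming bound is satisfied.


V_q(n, t) = 4993, q^n = 43046721, Hamming bound = 8621, |C| = 7429 ≤ bound (satisfied).

Step 1: Compute V_q(n, t) = Σ_{j=0}^3 C(n, j) (q−1)^j.
  j = 0: C(16,0)·(2)^0 = 1·1 = 1.
  j = 1: C(16,1)·(2)^1 = 16·2 = 32.
  j = 2: C(16,2)·(2)^2 = 120·4 = 480.
  j = 3: C(16,3)·(2)^3 = 560·8 = 4480.
  V_q(n, t) = 1 + 32 + 480 + 4480 = 4993.
Step 2: q^n = 3^16 = 43046721.
Step 3: Hamming bound ⌊q^n / V_q(n,t)⌋ = ⌊43046721/4993⌋ = 8621.
Step 4: Compare |C| = 7429 to 8621: satisfied.
The claimed |C| lies below the Hamming bound.


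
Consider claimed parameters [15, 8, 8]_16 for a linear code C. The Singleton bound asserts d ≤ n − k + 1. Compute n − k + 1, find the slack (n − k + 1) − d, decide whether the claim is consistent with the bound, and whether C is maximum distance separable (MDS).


Singleton RHS = n − k + 1 = 8, slack = 0, bound satisfied, MDS.

Singleton bound: d ≤ n − k + 1.
Here n = 15, k = 8, so n − k + 1 = 8.
Given d = 8, check d ≤ 8: YES.
Slack = (n − k + 1) − d = 0.
The code is MDS (slack = 0).
Description: the claimed parameters are [15, 8, 8]_16; such a code would be MDS (meets Singleton bound).


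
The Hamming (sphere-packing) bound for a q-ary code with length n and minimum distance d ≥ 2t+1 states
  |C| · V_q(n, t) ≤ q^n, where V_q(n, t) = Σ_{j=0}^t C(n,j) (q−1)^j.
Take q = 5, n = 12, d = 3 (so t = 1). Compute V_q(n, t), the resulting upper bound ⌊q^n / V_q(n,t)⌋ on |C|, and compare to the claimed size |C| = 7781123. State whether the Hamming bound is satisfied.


V_q(n, t) = 49, q^n = 244140625, Hamming bound = 4982461, |C| = 7781123 > bound (violated).

Step 1: Compute V_q(n, t) = Σ_{j=0}^1 C(n, j) (q−1)^j.
  j = 0: C(12,0)·(4)^0 = 1·1 = 1.
  j = 1: C(12,1)·(4)^1 = 12·4 = 48.
  V_q(n, t) = 1 + 48 = 49.
Step 2: q^n = 5^12 = 244140625.
Step 3: Hamming bound ⌊q^n / V_q(n,t)⌋ = ⌊244140625/49⌋ = 4982461.
Step 4: Compare |C| = 7781123 to 4982461: violated.
The claimed |C| lies above the Hamming bound, so no 5-ary code of length 12 with d ≥ 3 can have 7781123 codewords.


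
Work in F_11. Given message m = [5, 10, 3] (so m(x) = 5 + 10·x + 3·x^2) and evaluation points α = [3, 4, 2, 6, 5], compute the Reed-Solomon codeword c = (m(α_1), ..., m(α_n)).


c = [7, 5, 4, 8, 9]

Message polynomial: m(x) = 5 + 10·x + 3·x^2 (mod 11).
For each evaluation point α_i, compute m(α_i) mod 11:
  α_1 = 3: Horner steps 3 → 8 → 7, so m(3) = 7.
  α_2 = 4: Horner steps 3 → 0 → 5, so m(4) = 5.
  α_3 = 2: Horner steps 3 → 5 → 4, so m(2) = 4.
  α_4 = 6: Horner steps 3 → 6 → 8, so m(6) = 8.
  α_5 = 5: Horner steps 3 → 3 → 9, so m(5) = 9.
Codeword c = [7, 5, 4, 8, 9] ∈ F_11^5.


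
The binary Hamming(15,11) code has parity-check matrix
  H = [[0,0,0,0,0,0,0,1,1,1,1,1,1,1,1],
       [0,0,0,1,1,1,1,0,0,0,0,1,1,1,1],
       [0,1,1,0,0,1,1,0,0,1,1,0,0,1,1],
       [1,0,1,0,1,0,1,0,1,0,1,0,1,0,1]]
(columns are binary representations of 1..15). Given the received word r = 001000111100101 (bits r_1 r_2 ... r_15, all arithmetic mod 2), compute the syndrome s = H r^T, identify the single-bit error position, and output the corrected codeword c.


s = (1, 1, 0, 1)^T, error position = 13, corrected codeword c = 001000111100001

Compute s = H r^T mod 2 one row at a time:
  s_1 = 1 + 1 + 1 + 0 + 0 + 1 + 0 + 1 = 5 ≡ 1 (mod 2).
  s_2 = 0 + 0 + 0 + 1 + 0 + 1 + 0 + 1 = 3 ≡ 1 (mod 2).
  s_3 = 0 + 1 + 0 + 1 + 1 + 0 + 0 + 1 = 4 ≡ 0 (mod 2).
  s_4 = 0 + 1 + 0 + 1 + 1 + 0 + 1 + 1 = 5 ≡ 1 (mod 2).
s = (1, 1, 0, 1)^T — this equals column 13 of H (binary 1101), so error is at position 13.
Correct: flip bit 13 of r = 001000111100101 to get c = 001000111100001.


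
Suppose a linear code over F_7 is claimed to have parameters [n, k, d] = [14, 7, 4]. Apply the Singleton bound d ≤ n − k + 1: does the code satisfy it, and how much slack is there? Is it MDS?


Singleton RHS = n − k + 1 = 8, slack = 4, bound satisfied, not MDS.

Singleton bound: d ≤ n − k + 1.
Here n = 14, k = 7, so n − k + 1 = 8.
Given d = 4, check d ≤ 8: YES.
Slack = (n − k + 1) − d = 4.
The code is NOT MDS (slack = 4 > 0).
Description: the claimed parameters are [14, 7, 4]_7; such a code would be non-MDS.


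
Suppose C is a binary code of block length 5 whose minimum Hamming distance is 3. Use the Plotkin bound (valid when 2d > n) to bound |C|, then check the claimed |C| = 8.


Plotkin bound M ≤ 6; given |C| = 8 > bound (violated).

Check applicability: 2d = 6, n = 5.
2d − n = 1 > 0, so Plotkin applies.
Compute d/(2d−n) = 3/1 ≈ 3.0000.
⌊d/(2d−n)⌋ = 3.
Plotkin bound: M ≤ 2·3 = 6.
Given |C| = 8, check: VIOLATED.
This |C| is above the Plotkin bound, so no binary code with n = 5, d = 3 and 8 codewords exists.


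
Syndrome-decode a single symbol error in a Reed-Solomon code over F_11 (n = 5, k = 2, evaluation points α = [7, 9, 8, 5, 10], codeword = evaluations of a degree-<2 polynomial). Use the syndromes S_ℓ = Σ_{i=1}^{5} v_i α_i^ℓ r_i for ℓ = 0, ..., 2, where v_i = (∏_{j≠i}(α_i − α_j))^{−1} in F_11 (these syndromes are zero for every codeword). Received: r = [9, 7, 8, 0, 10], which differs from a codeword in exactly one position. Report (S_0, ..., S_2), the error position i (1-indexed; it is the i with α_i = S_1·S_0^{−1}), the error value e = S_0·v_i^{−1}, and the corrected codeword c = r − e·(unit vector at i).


S = (6, 5, 6), error at position 5, error magnitude e = 4, c = [9, 7, 8, 0, 6].

Step 1: column multipliers v_i = (∏_{j≠i}(α_i − α_j))^{−1} mod 11.
  i = 1 (α = 7): (7−9)(7−8)(7−5)(7−10) = (−2)·(−1)·2·(−3) = −12 ≡ 10, so v_1 = 10^{−1} = 10 (mod 11).
  i = 2 (α = 9): (9−7)(9−8)(9−5)(9−10) = 2·1·4·(−1) = −8 ≡ 3, so v_2 = 3^{−1} = 4 (mod 11).
  i = 3 (α = 8): (8−7)(8−9)(8−5)(8−10) = 1·(−1)·3·(−2) = 6 ≡ 6, so v_3 = 6^{−1} = 2 (mod 11).
  i = 4 (α = 5): (5−7)(5−9)(5−8)(5−10) = (−2)·(−4)·(−3)·(−5) = 120 ≡ 10, so v_4 = 10^{−1} = 10 (mod 11).
  i = 5 (α = 10): (10−7)(10−9)(10−8)(10−5) = 3·1·2·5 = 30 ≡ 8, so v_5 = 8^{−1} = 7 (mod 11).
  v = [10, 4, 2, 10, 7].
Step 2: syndromes of r = [9, 7, 8, 0, 10] (all sums mod 11).
  S_0 = Σ v_i r_i = 10·9 + 4·7 + 2·8 + 10·0 + 7·10 = 204 ≡ 6.
  S_1 = Σ v_i α_i r_i = 10·7·9 + 4·9·7 + 2·8·8 + 10·5·0 + 7·10·10 = 1710 ≡ 5.
  α_i^2 mod 11 = [5, 4, 9, 3, 1].
  S_2 = Σ v_i α_i^2 r_i = 10·5·9 + 4·4·7 + 2·9·8 + 10·3·0 + 7·1·10 = 776 ≡ 6.
  S = (6, 5, 6) ≠ 0, so r is not a codeword (an error is present).
Step 3: locate the error. For a single error e at position i, S_ℓ = v_i·e·α_i^ℓ, so α_err = S_1/S_0.
  S_0^{−1} = 6^{−1} = 2 (mod 11), so α_err = 5·2 = 10 ≡ 10 = α_5. Error position i = 5.
  Consistency check: S_2/S_1 = 6·9 = 54 ≡ 10 = α_err ✓ (single-error assumption holds).
Step 4: error magnitude e = S_0/v_5 = S_0·∏_{j≠5}(α_5 − α_j) = 6·8 = 48 ≡ 4 (mod 11).
Step 5: correct position 5: c_5 = r_5 − e = 10 − 4 ≡ 6 (mod 11). Hence c = [9, 7, 8, 0, 6].
  Check: interpolating c through the α_i gives m(x) = 5 + 10·x (degree < 2) with m(α_i) = c_i for every i, so c is indeed a codeword.


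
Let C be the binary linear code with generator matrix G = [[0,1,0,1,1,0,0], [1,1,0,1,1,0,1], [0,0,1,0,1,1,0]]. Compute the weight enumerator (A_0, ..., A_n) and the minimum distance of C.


Weight distribution: A_0 = 1, A_2 = 1, A_3 = 2, A_4 = 1, A_5 = 2, A_6 = 1. Minimum distance d = 2.

Enumerate all 2^3 = 8 messages m ∈ F_2^3.
For each, compute codeword c = mG in F_2^7, then tally its weight.
  m = 000 → c = 0000000, weight = 0.
  m = 100 → c = 0101100, weight = 3.
  m = 010 → c = 1101101, weight = 5.
  m = 110 → c = 1000001, weight = 2.
  m = 001 → c = 0010110, weight = 3.
  m = 101 → c = 0111010, weight = 4.
  m = 011 → c = 1111011, weight = 6.
  m = 111 → c = 1010111, weight = 5.
Tally weights:
  weight 0: 1 codewords.
  weight 2: 1 codewords.
  weight 3: 2 codewords.
  weight 4: 1 codewords.
  weight 5: 2 codewords.
  weight 6: 1 codewords.
Minimum distance d = smallest w > 0 with A_w > 0 = 2.
Sanity: Σ A_w = 8 = 2^3 = 8 ✓.


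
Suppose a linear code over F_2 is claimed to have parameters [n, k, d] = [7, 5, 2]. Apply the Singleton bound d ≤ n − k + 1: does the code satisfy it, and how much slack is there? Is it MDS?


Singleton RHS = n − k + 1 = 3, slack = 1, bound satisfied, not MDS.

Singleton bound: d ≤ n − k + 1.
Here n = 7, k = 5, so n − k + 1 = 3.
Given d = 2, check d ≤ 3: YES.
Slack = (n − k + 1) − d = 1.
The code is NOT MDS (slack = 1 > 0).
Description: the claimed parameters are [7, 5, 2]_2; such a code would be non-MDS.


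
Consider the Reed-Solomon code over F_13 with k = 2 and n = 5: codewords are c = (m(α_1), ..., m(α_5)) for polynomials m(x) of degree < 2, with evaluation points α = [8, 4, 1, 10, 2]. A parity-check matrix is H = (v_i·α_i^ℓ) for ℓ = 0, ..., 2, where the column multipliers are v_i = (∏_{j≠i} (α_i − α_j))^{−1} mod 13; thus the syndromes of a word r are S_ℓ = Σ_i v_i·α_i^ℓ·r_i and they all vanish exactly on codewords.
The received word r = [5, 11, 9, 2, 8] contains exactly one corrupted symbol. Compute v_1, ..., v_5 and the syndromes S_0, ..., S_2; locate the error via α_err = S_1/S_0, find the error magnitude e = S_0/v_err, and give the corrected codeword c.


S = (9, 5, 10), error at position 5, error magnitude e = 7, c = [5, 11, 9, 2, 1].

Step 1: column multipliers v_i = (∏_{j≠i}(α_i − α_j))^{−1} mod 13.
  i = 1 (α = 8): (8−4)(8−1)(8−10)(8−2) = 4·7·(−2)·6 = −336 ≡ 2, so v_1 = 2^{−1} = 7 (mod 13).
  i = 2 (α = 4): (4−8)(4−1)(4−10)(4−2) = (−4)·3·(−6)·2 = 144 ≡ 1, so v_2 = 1^{−1} = 1 (mod 13).
  i = 3 (α = 1): (1−8)(1−4)(1−10)(1−2) = (−7)·(−3)·(−9)·(−1) = 189 ≡ 7, so v_3 = 7^{−1} = 2 (mod 13).
  i = 4 (α = 10): (10−8)(10−4)(10−1)(10−2) = 2·6·9·8 = 864 ≡ 6, so v_4 = 6^{−1} = 11 (mod 13).
  i = 5 (α = 2): (2−8)(2−4)(2−1)(2−10) = (−6)·(−2)·1·(−8) = −96 ≡ 8, so v_5 = 8^{−1} = 5 (mod 13).
  v = [7, 1, 2, 11, 5].
Step 2: syndromes of r = [5, 11, 9, 2, 8] (all sums mod 13).
  S_0 = Σ v_i r_i = 7·5 + 1·11 + 2·9 + 11·2 + 5·8 = 126 ≡ 9.
  S_1 = Σ v_i α_i r_i = 7·8·5 + 1·4·11 + 2·1·9 + 11·10·2 + 5·2·8 = 642 ≡ 5.
  α_i^2 mod 13 = [12, 3, 1, 9, 4].
  S_2 = Σ v_i α_i^2 r_i = 7·12·5 + 1·3·11 + 2·1·9 + 11·9·2 + 5·4·8 = 829 ≡ 10.
  S = (9, 5, 10) ≠ 0, so r is not a codeword (an error is present).
Step 3: locate the error. For a single error e at position i, S_ℓ = v_i·e·α_i^ℓ, so α_err = S_1/S_0.
  S_0^{−1} = 9^{−1} = 3 (mod 13), so α_err = 5·3 = 15 ≡ 2 = α_5. Error position i = 5.
  Consistency check: S_2/S_1 = 10·8 = 80 ≡ 2 = α_err ✓ (single-error assumption holds).
Step 4: error magnitude e = S_0/v_5 = S_0·∏_{j≠5}(α_5 − α_j) = 9·8 = 72 ≡ 7 (mod 13).
Step 5: correct position 5: c_5 = r_5 − e = 8 − 7 ≡ 1 (mod 13). Hence c = [5, 11, 9, 2, 1].
  Check: interpolating c through the α_i gives m(x) = 4 + 5·x (degree < 2) with m(α_i) = c_i for every i, so c is indeed a codeword.


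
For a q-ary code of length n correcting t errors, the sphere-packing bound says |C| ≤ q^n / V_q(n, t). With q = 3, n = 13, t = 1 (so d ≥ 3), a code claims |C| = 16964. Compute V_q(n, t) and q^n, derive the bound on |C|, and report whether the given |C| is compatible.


V_q(n, t) = 27, q^n = 1594323, Hamming bound = 59049, |C| = 16964 ≤ bound (satisfied).

Step 1: Compute V_q(n, t) = Σ_{j=0}^1 C(n, j) (q−1)^j.
  j = 0: C(13,0)·(2)^0 = 1·1 = 1.
  j = 1: C(13,1)·(2)^1 = 13·2 = 26.
  V_q(n, t) = 1 + 26 = 27.
Step 2: q^n = 3^13 = 1594323.
Step 3: Hamming bound ⌊q^n / V_q(n,t)⌋ = ⌊1594323/27⌋ = 59049.
Step 4: Compare |C| = 16964 to 59049: satisfied.
The claimed |C| lies below the Hamming bound.


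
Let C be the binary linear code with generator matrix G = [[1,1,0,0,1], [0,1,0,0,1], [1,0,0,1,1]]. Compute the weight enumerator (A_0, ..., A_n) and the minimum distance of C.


Weight distribution: A_0 = 1, A_1 = 1, A_2 = 3, A_3 = 3. Minimum distance d = 1.

Enumerate all 2^3 = 8 messages m ∈ F_2^3.
For each, compute codeword c = mG in F_2^5, then tally its weight.
  m = 000 → c = 00000, weight = 0.
  m = 100 → c = 11001, weight = 3.
  m = 010 → c = 01001, weight = 2.
  m = 110 → c = 10000, weight = 1.
  m = 001 → c = 10011, weight = 3.
  m = 101 → c = 01010, weight = 2.
  m = 011 → c = 11010, weight = 3.
  m = 111 → c = 00011, weight = 2.
Tally weights:
  weight 0: 1 codewords.
  weight 1: 1 codewords.
  weight 2: 3 codewords.
  weight 3: 3 codewords.
Minimum distance d = smallest w > 0 with A_w > 0 = 1.
Sanity: Σ A_w = 8 = 2^3 = 8 ✓.


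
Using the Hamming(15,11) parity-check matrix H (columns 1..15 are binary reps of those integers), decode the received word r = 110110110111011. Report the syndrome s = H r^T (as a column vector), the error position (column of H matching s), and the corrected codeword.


s = (0, 0, 0, 1)^T, error position = 1, corrected codeword c = 010110110111011

Compute s = H r^T mod 2 one row at a time:
  s_1 = 1 + 0 + 1 + 1 + 1 + 0 + 1 + 1 = 6 ≡ 0 (mod 2).
  s_2 = 1 + 1 + 0 + 1 + 1 + 0 + 1 + 1 = 6 ≡ 0 (mod 2).
  s_3 = 1 + 0 + 0 + 1 + 1 + 1 + 1 + 1 = 6 ≡ 0 (mod 2).
  s_4 = 1 + 0 + 1 + 1 + 0 + 1 + 0 + 1 = 5 ≡ 1 (mod 2).
s = (0, 0, 0, 1)^T — this equals column 1 of H (binary 0001), so error is at position 1.
Correct: flip bit 1 of r = 110110110111011 to get c = 010110110111011.


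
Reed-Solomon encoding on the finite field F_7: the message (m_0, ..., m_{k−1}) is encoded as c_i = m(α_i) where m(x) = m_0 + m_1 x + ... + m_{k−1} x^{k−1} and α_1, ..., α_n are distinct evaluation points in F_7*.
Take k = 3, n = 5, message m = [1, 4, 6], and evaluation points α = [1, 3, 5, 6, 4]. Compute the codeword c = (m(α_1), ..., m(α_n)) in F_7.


c = [4, 4, 3, 3, 1]

Message polynomial: m(x) = 1 + 4·x + 6·x^2 (mod 7).
For each evaluation point α_i, compute m(α_i) mod 7:
  α_1 = 1: Horner steps 6 → 3 → 4, so m(1) = 4.
  α_2 = 3: Horner steps 6 → 1 → 4, so m(3) = 4.
  α_3 = 5: Horner steps 6 → 6 → 3, so m(5) = 3.
  α_4 = 6: Horner steps 6 → 5 → 3, so m(6) = 3.
  α_5 = 4: Horner steps 6 → 0 → 1, so m(4) = 1.
Codeword c = [4, 4, 3, 3, 1] ∈ F_7^5.


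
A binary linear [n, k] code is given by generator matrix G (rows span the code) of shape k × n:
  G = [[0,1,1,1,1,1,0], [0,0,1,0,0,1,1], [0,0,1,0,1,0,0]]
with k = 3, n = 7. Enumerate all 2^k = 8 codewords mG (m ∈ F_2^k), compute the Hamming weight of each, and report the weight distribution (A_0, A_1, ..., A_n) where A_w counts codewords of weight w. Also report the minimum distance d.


Weight distribution: A_0 = 1, A_2 = 1, A_3 = 3, A_4 = 2, A_5 = 1. Minimum distance d = 2.

Enumerate all 2^3 = 8 messages m ∈ F_2^3.
For each, compute codeword c = mG in F_2^7, then tally its weight.
  m = 000 → c = 0000000, weight = 0.
  m = 100 → c = 0111110, weight = 5.
  m = 010 → c = 0010011, weight = 3.
  m = 110 → c = 0101101, weight = 4.
  m = 001 → c = 0010100, weight = 2.
  m = 101 → c = 0101010, weight = 3.
  m = 011 → c = 0000111, weight = 3.
  m = 111 → c = 0111001, weight = 4.
Tally weights:
  weight 0: 1 codewords.
  weight 2: 1 codewords.
  weight 3: 3 codewords.
  weight 4: 2 codewords.
  weight 5: 1 codewords.
Minimum distance d = smallest w > 0 with A_w > 0 = 2.
Sanity: Σ A_w = 8 = 2^3 = 8 ✓.


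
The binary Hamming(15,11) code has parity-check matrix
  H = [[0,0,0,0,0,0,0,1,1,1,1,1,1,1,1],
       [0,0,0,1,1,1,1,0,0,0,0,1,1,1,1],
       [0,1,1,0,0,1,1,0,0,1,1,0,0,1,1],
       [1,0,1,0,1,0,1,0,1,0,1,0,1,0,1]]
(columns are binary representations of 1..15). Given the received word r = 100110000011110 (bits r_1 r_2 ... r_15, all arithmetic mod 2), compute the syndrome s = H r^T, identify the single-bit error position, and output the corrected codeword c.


s = (0, 1, 0, 0)^T, error position = 4, corrected codeword c = 100010000011110

Compute s = H r^T mod 2 one row at a time:
  s_1 = 0 + 0 + 0 + 1 + 1 + 1 + 1 + 0 = 4 ≡ 0 (mod 2).
  s_2 = 1 + 1 + 0 + 0 + 1 + 1 + 1 + 0 = 5 ≡ 1 (mod 2).
  s_3 = 0 + 0 + 0 + 0 + 0 + 1 + 1 + 0 = 2 ≡ 0 (mod 2).
  s_4 = 1 + 0 + 1 + 0 + 0 + 1 + 1 + 0 = 4 ≡ 0 (mod 2).
s = (0, 1, 0, 0)^T — this equals column 4 of H (binary 0100), so error is at position 4.
Correct: flip bit 4 of r = 100110000011110 to get c = 100010000011110.


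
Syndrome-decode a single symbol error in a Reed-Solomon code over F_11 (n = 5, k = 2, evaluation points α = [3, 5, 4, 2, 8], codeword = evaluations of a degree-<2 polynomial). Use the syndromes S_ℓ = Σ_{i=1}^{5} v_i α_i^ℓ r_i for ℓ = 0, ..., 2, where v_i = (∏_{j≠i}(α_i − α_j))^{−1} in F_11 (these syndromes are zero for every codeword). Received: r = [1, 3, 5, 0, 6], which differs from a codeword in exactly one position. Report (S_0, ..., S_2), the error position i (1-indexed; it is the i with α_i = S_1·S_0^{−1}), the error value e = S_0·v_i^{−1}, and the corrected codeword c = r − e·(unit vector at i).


S = (10, 7, 6), error at position 3, error magnitude e = 3, c = [1, 3, 2, 0, 6].

Step 1: column multipliers v_i = (∏_{j≠i}(α_i − α_j))^{−1} mod 11.
  i = 1 (α = 3): (3−5)(3−4)(3−2)(3−8) = (−2)·(−1)·1·(−5) = −10 ≡ 1, so v_1 = 1^{−1} = 1 (mod 11).
  i = 2 (α = 5): (5−3)(5−4)(5−2)(5−8) = 2·1·3·(−3) = −18 ≡ 4, so v_2 = 4^{−1} = 3 (mod 11).
  i = 3 (α = 4): (4−3)(4−5)(4−2)(4−8) = 1·(−1)·2·(−4) = 8 ≡ 8, so v_3 = 8^{−1} = 7 (mod 11).
  i = 4 (α = 2): (2−3)(2−5)(2−4)(2−8) = (−1)·(−3)·(−2)·(−6) = 36 ≡ 3, so v_4 = 3^{−1} = 4 (mod 11).
  i = 5 (α = 8): (8−3)(8−5)(8−4)(8−2) = 5·3·4·6 = 360 ≡ 8, so v_5 = 8^{−1} = 7 (mod 11).
  v = [1, 3, 7, 4, 7].
Step 2: syndromes of r = [1, 3, 5, 0, 6] (all sums mod 11).
  S_0 = Σ v_i r_i = 1·1 + 3·3 + 7·5 + 4·0 + 7·6 = 87 ≡ 10.
  S_1 = Σ v_i α_i r_i = 1·3·1 + 3·5·3 + 7·4·5 + 4·2·0 + 7·8·6 = 524 ≡ 7.
  α_i^2 mod 11 = [9, 3, 5, 4, 9].
  S_2 = Σ v_i α_i^2 r_i = 1·9·1 + 3·3·3 + 7·5·5 + 4·4·0 + 7·9·6 = 589 ≡ 6.
  S = (10, 7, 6) ≠ 0, so r is not a codeword (an error is present).
Step 3: locate the error. For a single error e at position i, S_ℓ = v_i·e·α_i^ℓ, so α_err = S_1/S_0.
  S_0^{−1} = 10^{−1} = 10 (mod 11), so α_err = 7·10 = 70 ≡ 4 = α_3. Error position i = 3.
  Consistency check: S_2/S_1 = 6·8 = 48 ≡ 4 = α_err ✓ (single-error assumption holds).
Step 4: error magnitude e = S_0/v_3 = S_0·∏_{j≠3}(α_3 − α_j) = 10·8 = 80 ≡ 3 (mod 11).
Step 5: correct position 3: c_3 = r_3 − e = 5 − 3 ≡ 2 (mod 11). Hence c = [1, 3, 2, 0, 6].
  Check: interpolating c through the α_i gives m(x) = 9 + 1·x (degree < 2) with m(α_i) = c_i for every i, so c is indeed a codeword.


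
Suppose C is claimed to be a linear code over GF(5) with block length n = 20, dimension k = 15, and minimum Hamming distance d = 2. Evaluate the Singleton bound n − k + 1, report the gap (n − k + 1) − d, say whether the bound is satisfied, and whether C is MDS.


Singleton RHS = n − k + 1 = 6, slack = 4, bound satisfied, not MDS.

Singleton bound: d ≤ n − k + 1.
Here n = 20, k = 15, so n − k + 1 = 6.
Given d = 2, check d ≤ 6: YES.
Slack = (n − k + 1) − d = 4.
The code is NOT MDS (slack = 4 > 0).
Description: the claimed parameters are [20, 15, 2]_5; such a code would be non-MDS.


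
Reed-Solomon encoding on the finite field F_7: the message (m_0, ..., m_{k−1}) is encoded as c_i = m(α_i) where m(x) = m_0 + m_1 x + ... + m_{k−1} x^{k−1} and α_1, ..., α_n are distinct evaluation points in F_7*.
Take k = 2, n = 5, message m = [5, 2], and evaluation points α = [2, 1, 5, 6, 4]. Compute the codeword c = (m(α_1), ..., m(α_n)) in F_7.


c = [2, 0, 1, 3, 6]

Message polynomial: m(x) = 5 + 2·x (mod 7).
For each evaluation point α_i, compute m(α_i) mod 7:
  α_1 = 2: Horner steps 2 → 2, so m(2) = 2.
  α_2 = 1: Horner steps 2 → 0, so m(1) = 0.
  α_3 = 5: Horner steps 2 → 1, so m(5) = 1.
  α_4 = 6: Horner steps 2 → 3, so m(6) = 3.
  α_5 = 4: Horner steps 2 → 6, so m(4) = 6.
Codeword c = [2, 0, 1, 3, 6] ∈ F_7^5.


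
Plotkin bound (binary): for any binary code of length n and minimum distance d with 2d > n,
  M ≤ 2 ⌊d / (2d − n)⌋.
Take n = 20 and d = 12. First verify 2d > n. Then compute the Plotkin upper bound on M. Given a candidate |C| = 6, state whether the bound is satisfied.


Plotkin bound M ≤ 6; given |C| = 6 ≤ bound (satisfied).

Check applicability: 2d = 24, n = 20.
2d − n = 4 > 0, so Plotkin applies.
Compute d/(2d−n) = 12/4 ≈ 3.0000.
⌊d/(2d−n)⌋ = 3.
Plotkin bound: M ≤ 2·3 = 6.
Given |C| = 6, check: satisfied.
This |C| is at the Plotkin bound.


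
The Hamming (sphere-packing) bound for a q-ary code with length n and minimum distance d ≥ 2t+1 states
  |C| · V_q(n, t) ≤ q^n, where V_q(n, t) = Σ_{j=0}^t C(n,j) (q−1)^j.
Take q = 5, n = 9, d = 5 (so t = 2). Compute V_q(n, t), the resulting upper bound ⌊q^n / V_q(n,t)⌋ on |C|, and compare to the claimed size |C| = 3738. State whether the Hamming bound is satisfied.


V_q(n, t) = 613, q^n = 1953125, Hamming bound = 3186, |C| = 3738 > bound (violated).

Step 1: Compute V_q(n, t) = Σ_{j=0}^2 C(n, j) (q−1)^j.
  j = 0: C(9,0)·(4)^0 = 1·1 = 1.
  j = 1: C(9,1)·(4)^1 = 9·4 = 36.
  j = 2: C(9,2)·(4)^2 = 36·16 = 576.
  V_q(n, t) = 1 + 36 + 576 = 613.
Step 2: q^n = 5^9 = 1953125.
Step 3: Hamming bound ⌊q^n / V_q(n,t)⌋ = ⌊1953125/613⌋ = 3186.
Step 4: Compare |C| = 3738 to 3186: violated.
The claimed |C| lies above the Hamming bound, so no 5-ary code of length 9 with d ≥ 5 can have 3738 codewords.


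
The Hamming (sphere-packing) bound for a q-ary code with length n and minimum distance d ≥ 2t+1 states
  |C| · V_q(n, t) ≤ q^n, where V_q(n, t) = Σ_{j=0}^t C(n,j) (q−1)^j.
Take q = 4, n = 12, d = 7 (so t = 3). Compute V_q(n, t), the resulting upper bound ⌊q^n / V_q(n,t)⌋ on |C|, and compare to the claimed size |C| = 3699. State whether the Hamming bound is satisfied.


V_q(n, t) = 6571, q^n = 16777216, Hamming bound = 2553, |C| = 3699 > bound (violated).

Step 1: Compute V_q(n, t) = Σ_{j=0}^3 C(n, j) (q−1)^j.
  j = 0: C(12,0)·(3)^0 = 1·1 = 1.
  j = 1: C(12,1)·(3)^1 = 12·3 = 36.
  j = 2: C(12,2)·(3)^2 = 66·9 = 594.
  j = 3: C(12,3)·(3)^3 = 220·27 = 5940.
  V_q(n, t) = 1 + 36 + 594 + 5940 = 6571.
Step 2: q^n = 4^12 = 16777216.
Step 3: Hamming bound ⌊q^n / V_q(n,t)⌋ = ⌊16777216/6571⌋ = 2553.
Step 4: Compare |C| = 3699 to 2553: violated.
The claimed |C| lies above the Hamming bound, so no 4-ary code of length 12 with d ≥ 7 can have 3699 codewords.


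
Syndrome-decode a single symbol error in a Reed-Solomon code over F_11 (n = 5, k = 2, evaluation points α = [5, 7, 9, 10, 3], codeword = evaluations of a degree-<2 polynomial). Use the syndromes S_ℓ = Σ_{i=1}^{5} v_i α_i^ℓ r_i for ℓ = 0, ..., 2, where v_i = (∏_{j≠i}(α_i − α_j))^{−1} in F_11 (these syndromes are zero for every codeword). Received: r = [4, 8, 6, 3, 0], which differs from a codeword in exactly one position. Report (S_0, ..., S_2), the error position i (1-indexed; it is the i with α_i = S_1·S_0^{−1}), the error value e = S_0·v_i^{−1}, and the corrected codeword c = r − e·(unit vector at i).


S = (7, 8, 6), error at position 3, error magnitude e = 5, c = [4, 8, 1, 3, 0].

Step 1: column multipliers v_i = (∏_{j≠i}(α_i − α_j))^{−1} mod 11.
  i = 1 (α = 5): (5−7)(5−9)(5−10)(5−3) = (−2)·(−4)·(−5)·2 = −80 ≡ 8, so v_1 = 8^{−1} = 7 (mod 11).
  i = 2 (α = 7): (7−5)(7−9)(7−10)(7−3) = 2·(−2)·(−3)·4 = 48 ≡ 4, so v_2 = 4^{−1} = 3 (mod 11).
  i = 3 (α = 9): (9−5)(9−7)(9−10)(9−3) = 4·2·(−1)·6 = −48 ≡ 7, so v_3 = 7^{−1} = 8 (mod 11).
  i = 4 (α = 10): (10−5)(10−7)(10−9)(10−3) = 5·3·1·7 = 105 ≡ 6, so v_4 = 6^{−1} = 2 (mod 11).
  i = 5 (α = 3): (3−5)(3−7)(3−9)(3−10) = (−2)·(−4)·(−6)·(−7) = 336 ≡ 6, so v_5 = 6^{−1} = 2 (mod 11).
  v = [7, 3, 8, 2, 2].
Step 2: syndromes of r = [4, 8, 6, 3, 0] (all sums mod 11).
  S_0 = Σ v_i r_i = 7·4 + 3·8 + 8·6 + 2·3 + 2·0 = 106 ≡ 7.
  S_1 = Σ v_i α_i r_i = 7·5·4 + 3·7·8 + 8·9·6 + 2·10·3 + 2·3·0 = 800 ≡ 8.
  α_i^2 mod 11 = [3, 5, 4, 1, 9].
  S_2 = Σ v_i α_i^2 r_i = 7·3·4 + 3·5·8 + 8·4·6 + 2·1·3 + 2·9·0 = 402 ≡ 6.
  S = (7, 8, 6) ≠ 0, so r is not a codeword (an error is present).
Step 3: locate the error. For a single error e at position i, S_ℓ = v_i·e·α_i^ℓ, so α_err = S_1/S_0.
  S_0^{−1} = 7^{−1} = 8 (mod 11), so α_err = 8·8 = 64 ≡ 9 = α_3. Error position i = 3.
  Consistency check: S_2/S_1 = 6·7 = 42 ≡ 9 = α_err ✓ (single-error assumption holds).
Step 4: error magnitude e = S_0/v_3 = S_0·∏_{j≠3}(α_3 − α_j) = 7·7 = 49 ≡ 5 (mod 11).
Step 5: correct position 3: c_3 = r_3 − e = 6 − 5 ≡ 1 (mod 11). Hence c = [4, 8, 1, 3, 0].
  Check: interpolating c through the α_i gives m(x) = 5 + 2·x (degree < 2) with m(α_i) = c_i for every i, so c is indeed a codeword.


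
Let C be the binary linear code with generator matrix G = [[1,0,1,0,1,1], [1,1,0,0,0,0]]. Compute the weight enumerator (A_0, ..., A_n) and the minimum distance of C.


Weight distribution: A_0 = 1, A_2 = 1, A_4 = 2. Minimum distance d = 2.

Enumerate all 2^2 = 4 messages m ∈ F_2^2.
For each, compute codeword c = mG in F_2^6, then tally its weight.
  m = 00 → c = 000000, weight = 0.
  m = 10 → c = 101011, weight = 4.
  m = 01 → c = 110000, weight = 2.
  m = 11 → c = 011011, weight = 4.
Tally weights:
  weight 0: 1 codewords.
  weight 2: 1 codewords.
  weight 4: 2 codewords.
Minimum distance d = smallest w > 0 with A_w > 0 = 2.
Sanity: Σ A_w = 4 = 2^2 = 4 ✓.


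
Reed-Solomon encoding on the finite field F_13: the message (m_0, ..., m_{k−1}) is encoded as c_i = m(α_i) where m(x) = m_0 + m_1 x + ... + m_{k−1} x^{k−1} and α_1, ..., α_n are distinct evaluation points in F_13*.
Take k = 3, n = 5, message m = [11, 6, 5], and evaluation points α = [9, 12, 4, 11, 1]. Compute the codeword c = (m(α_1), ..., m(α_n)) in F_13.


c = [2, 10, 11, 6, 9]

Message polynomial: m(x) = 11 + 6·x + 5·x^2 (mod 13).
For each evaluation point α_i, compute m(α_i) mod 13:
  α_1 = 9: Horner steps 5 → 12 → 2, so m(9) = 2.
  α_2 = 12: Horner steps 5 → 1 → 10, so m(12) = 10.
  α_3 = 4: Horner steps 5 → 0 → 11, so m(4) = 11.
  α_4 = 11: Horner steps 5 → 9 → 6, so m(11) = 6.
  α_5 = 1: Horner steps 5 → 11 → 9, so m(1) = 9.
Codeword c = [2, 10, 11, 6, 9] ∈ F_13^5.


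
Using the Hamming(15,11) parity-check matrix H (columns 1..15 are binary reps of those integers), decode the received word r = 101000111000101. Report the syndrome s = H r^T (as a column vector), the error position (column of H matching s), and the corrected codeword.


s = (0, 1, 1, 0)^T, error position = 6, corrected codeword c = 101001111000101

Compute s = H r^T mod 2 one row at a time:
  s_1 = 1 + 1 + 0 + 0 + 0 + 1 + 0 + 1 = 4 ≡ 0 (mod 2).
  s_2 = 0 + 0 + 0 + 1 + 0 + 1 + 0 + 1 = 3 ≡ 1 (mod 2).
  s_3 = 0 + 1 + 0 + 1 + 0 + 0 + 0 + 1 = 3 ≡ 1 (mod 2).
  s_4 = 1 + 1 + 0 + 1 + 1 + 0 + 1 + 1 = 6 ≡ 0 (mod 2).
s = (0, 1, 1, 0)^T — this equals column 6 of H (binary 0110), so error is at position 6.
Correct: flip bit 6 of r = 101000111000101 to get c = 101001111000101.


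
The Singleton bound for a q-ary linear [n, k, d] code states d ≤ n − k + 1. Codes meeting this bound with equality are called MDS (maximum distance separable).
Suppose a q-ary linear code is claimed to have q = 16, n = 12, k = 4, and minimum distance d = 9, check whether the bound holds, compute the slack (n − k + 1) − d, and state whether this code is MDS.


Singleton RHS = n − k + 1 = 9, slack = 0, bound satisfied, MDS.

Singleton bound: d ≤ n − k + 1.
Here n = 12, k = 4, so n − k + 1 = 9.
Given d = 9, check d ≤ 9: YES.
Slack = (n − k + 1) − d = 0.
The code is MDS (slack = 0).
Description: the claimed parameters are [12, 4, 9]_16; such a code would be MDS (meets Singleton bound).


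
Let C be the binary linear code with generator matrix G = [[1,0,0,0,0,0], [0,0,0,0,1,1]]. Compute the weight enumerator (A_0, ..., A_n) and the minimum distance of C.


Weight distribution: A_0 = 1, A_1 = 1, A_2 = 1, A_3 = 1. Minimum distance d = 1.

Enumerate all 2^2 = 4 messages m ∈ F_2^2.
For each, compute codeword c = mG in F_2^6, then tally its weight.
  m = 00 → c = 000000, weight = 0.
  m = 10 → c = 100000, weight = 1.
  m = 01 → c = 000011, weight = 2.
  m = 11 → c = 100011, weight = 3.
Tally weights:
  weight 0: 1 codewords.
  weight 1: 1 codewords.
  weight 2: 1 codewords.
  weight 3: 1 codewords.
Minimum distance d = smallest w > 0 with A_w > 0 = 1.
Sanity: Σ A_w = 4 = 2^2 = 4 ✓.


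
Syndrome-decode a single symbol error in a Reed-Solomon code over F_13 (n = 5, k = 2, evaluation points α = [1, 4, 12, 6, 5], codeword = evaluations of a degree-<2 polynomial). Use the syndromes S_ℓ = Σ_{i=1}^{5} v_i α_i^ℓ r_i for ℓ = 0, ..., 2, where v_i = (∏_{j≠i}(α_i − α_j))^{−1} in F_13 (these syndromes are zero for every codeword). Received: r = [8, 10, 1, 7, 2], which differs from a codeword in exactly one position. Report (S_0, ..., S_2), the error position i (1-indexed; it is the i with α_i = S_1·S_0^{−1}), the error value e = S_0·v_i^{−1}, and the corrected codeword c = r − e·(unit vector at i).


S = (4, 9, 4), error at position 3, error magnitude e = 3, c = [8, 10, 11, 7, 2].

Step 1: column multipliers v_i = (∏_{j≠i}(α_i − α_j))^{−1} mod 13.
  i = 1 (α = 1): (1−4)(1−12)(1−6)(1−5) = (−3)·(−11)·(−5)·(−4) = 660 ≡ 10, so v_1 = 10^{−1} = 4 (mod 13).
  i = 2 (α = 4): (4−1)(4−12)(4−6)(4−5) = 3·(−8)·(−2)·(−1) = −48 ≡ 4, so v_2 = 4^{−1} = 10 (mod 13).
  i = 3 (α = 12): (12−1)(12−4)(12−6)(12−5) = 11·8·6·7 = 3696 ≡ 4, so v_3 = 4^{−1} = 10 (mod 13).
  i = 4 (α = 6): (6−1)(6−4)(6−12)(6−5) = 5·2·(−6)·1 = −60 ≡ 5, so v_4 = 5^{−1} = 8 (mod 13).
  i = 5 (α = 5): (5−1)(5−4)(5−12)(5−6) = 4·1·(−7)·(−1) = 28 ≡ 2, so v_5 = 2^{−1} = 7 (mod 13).
  v = [4, 10, 10, 8, 7].
Step 2: syndromes of r = [8, 10, 1, 7, 2] (all sums mod 13).
  S_0 = Σ v_i r_i = 4·8 + 10·10 + 10·1 + 8·7 + 7·2 = 212 ≡ 4.
  S_1 = Σ v_i α_i r_i = 4·1·8 + 10·4·10 + 10·12·1 + 8·6·7 + 7·5·2 = 958 ≡ 9.
  α_i^2 mod 13 = [1, 3, 1, 10, 12].
  S_2 = Σ v_i α_i^2 r_i = 4·1·8 + 10·3·10 + 10·1·1 + 8·10·7 + 7·12·2 = 1070 ≡ 4.
  S = (4, 9, 4) ≠ 0, so r is not a codeword (an error is present).
Step 3: locate the error. For a single error e at position i, S_ℓ = v_i·e·α_i^ℓ, so α_err = S_1/S_0.
  S_0^{−1} = 4^{−1} = 10 (mod 13), so α_err = 9·10 = 90 ≡ 12 = α_3. Error position i = 3.
  Consistency check: S_2/S_1 = 4·3 = 12 ≡ 12 = α_err ✓ (single-error assumption holds).
Step 4: error magnitude e = S_0/v_3 = S_0·∏_{j≠3}(α_3 − α_j) = 4·4 = 16 ≡ 3 (mod 13).
Step 5: correct position 3: c_3 = r_3 − e = 1 − 3 ≡ 11 (mod 13). Hence c = [8, 10, 11, 7, 2].
  Check: interpolating c through the α_i gives m(x) = 3 + 5·x (degree < 2) with m(α_i) = c_i for every i, so c is indeed a codeword.


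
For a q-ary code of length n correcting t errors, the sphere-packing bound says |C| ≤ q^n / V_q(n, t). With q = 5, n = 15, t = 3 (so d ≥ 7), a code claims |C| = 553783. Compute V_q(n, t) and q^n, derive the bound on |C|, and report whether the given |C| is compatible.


V_q(n, t) = 30861, q^n = 30517578125, Hamming bound = 988871, |C| = 553783 ≤ bound (satisfied).

Step 1: Compute V_q(n, t) = Σ_{j=0}^3 C(n, j) (q−1)^j.
  j = 0: C(15,0)·(4)^0 = 1·1 = 1.
  j = 1: C(15,1)·(4)^1 = 15·4 = 60.
  j = 2: C(15,2)·(4)^2 = 105·16 = 1680.
  j = 3: C(15,3)·(4)^3 = 455·64 = 29120.
  V_q(n, t) = 1 + 60 + 1680 + 29120 = 30861.
Step 2: q^n = 5^15 = 30517578125.
Step 3: Hamming bound ⌊q^n / V_q(n,t)⌋ = ⌊30517578125/30861⌋ = 988871.
Step 4: Compare |C| = 553783 to 988871: satisfied.
The claimed |C| lies below the Hamming bound.


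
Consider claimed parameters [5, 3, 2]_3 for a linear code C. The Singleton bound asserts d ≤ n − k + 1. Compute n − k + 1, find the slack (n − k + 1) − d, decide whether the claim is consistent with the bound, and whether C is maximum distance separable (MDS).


Singleton RHS = n − k + 1 = 3, slack = 1, bound satisfied, not MDS.

Singleton bound: d ≤ n − k + 1.
Here n = 5, k = 3, so n − k + 1 = 3.
Given d = 2, check d ≤ 3: YES.
Slack = (n − k + 1) − d = 1.
The code is NOT MDS (slack = 1 > 0).
Description: the claimed parameters are [5, 3, 2]_3; such a code would be non-MDS.


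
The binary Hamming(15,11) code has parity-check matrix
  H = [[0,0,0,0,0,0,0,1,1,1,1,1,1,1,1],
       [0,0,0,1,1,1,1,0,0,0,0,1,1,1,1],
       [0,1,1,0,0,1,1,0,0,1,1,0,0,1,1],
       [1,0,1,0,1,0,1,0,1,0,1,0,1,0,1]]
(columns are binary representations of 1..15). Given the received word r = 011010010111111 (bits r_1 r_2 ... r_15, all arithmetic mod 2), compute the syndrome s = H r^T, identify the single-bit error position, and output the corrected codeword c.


s = (1, 1, 0, 1)^T, error position = 13, corrected codeword c = 011010010111011

Compute s = H r^T mod 2 one row at a time:
  s_1 = 1 + 0 + 1 + 1 + 1 + 1 + 1 + 1 = 7 ≡ 1 (mod 2).
  s_2 = 0 + 1 + 0 + 0 + 1 + 1 + 1 + 1 = 5 ≡ 1 (mod 2).
  s_3 = 1 + 1 + 0 + 0 + 1 + 1 + 1 + 1 = 6 ≡ 0 (mod 2).
  s_4 = 0 + 1 + 1 + 0 + 0 + 1 + 1 + 1 = 5 ≡ 1 (mod 2).
s = (1, 1, 0, 1)^T — this equals column 13 of H (binary 1101), so error is at position 13.
Correct: flip bit 13 of r = 011010010111111 to get c = 011010010111011.


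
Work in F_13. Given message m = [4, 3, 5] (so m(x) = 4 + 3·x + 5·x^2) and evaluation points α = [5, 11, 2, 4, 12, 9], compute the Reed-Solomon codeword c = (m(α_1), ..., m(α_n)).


c = [1, 5, 4, 5, 6, 7]

Message polynomial: m(x) = 4 + 3·x + 5·x^2 (mod 13).
For each evaluation point α_i, compute m(α_i) mod 13:
  α_1 = 5: Horner steps 5 → 2 → 1, so m(5) = 1.
  α_2 = 11: Horner steps 5 → 6 → 5, so m(11) = 5.
  α_3 = 2: Horner steps 5 → 0 → 4, so m(2) = 4.
  α_4 = 4: Horner steps 5 → 10 → 5, so m(4) = 5.
  α_5 = 12: Horner steps 5 → 11 → 6, so m(12) = 6.
  α_6 = 9: Horner steps 5 → 9 → 7, so m(9) = 7.
Codeword c = [1, 5, 4, 5, 6, 7] ∈ F_13^6.
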